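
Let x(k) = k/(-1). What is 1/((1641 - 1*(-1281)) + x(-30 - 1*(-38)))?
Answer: 1/2914 ≈ 0.00034317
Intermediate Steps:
x(k) = -k (x(k) = k*(-1) = -k)
1/((1641 - 1*(-1281)) + x(-30 - 1*(-38))) = 1/((1641 - 1*(-1281)) - (-30 - 1*(-38))) = 1/((1641 + 1281) - (-30 + 38)) = 1/(2922 - 1*8) = 1/(2922 - 8) = 1/2914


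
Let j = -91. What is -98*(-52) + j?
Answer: 5005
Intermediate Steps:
-98*(-52) + j = -98*(-52) - 91 = 5096 - 91 = 5005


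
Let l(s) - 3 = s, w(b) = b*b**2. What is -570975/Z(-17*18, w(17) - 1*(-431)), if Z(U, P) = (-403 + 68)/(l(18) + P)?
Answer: 612656175/67 ≈ 9.1441e+6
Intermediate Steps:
w(b) = b**3
l(s) = 3 + s
Z(U, P) = -335/(21 + P) (Z(U, P) = (-403 + 68)/((3 + 18) + P) = -335/(21 + P))
-570975/Z(-17*18, w(17) - 1*(-431)) = -570975/((-335/(21 + (17**3 - 1*(-431))))) = -570975/((-335/(21 + (4913 + 431)))) = -570975/((-335/(21 + 5344))) = -570975/((-335/5365)) = -570975/((-335*1/5365)) = -570975/(-67/1073) = -570975*(-1073/67) = 612656175/67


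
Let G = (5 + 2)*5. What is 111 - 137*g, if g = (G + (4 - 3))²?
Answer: -177441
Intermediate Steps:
G = 35 (G = 7*5 = 35)
g = 1296 (g = (35 + (4 - 3))² = (35 + 1)² = 36² = 1296)
111 - 137*g = 111 - 137*1296 = 111 - 177552 = -177441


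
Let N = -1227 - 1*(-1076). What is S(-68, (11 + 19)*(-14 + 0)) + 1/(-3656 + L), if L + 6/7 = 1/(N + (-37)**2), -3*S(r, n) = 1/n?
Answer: 59579/114532740 ≈ 0.00052019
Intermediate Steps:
N = -151 (N = -1227 + 1076 = -151)
S(r, n) = -1/(3*n)
L = -149/174 (L = -6/7 + 1/(-151 + (-37)**2) = -6/7 + 1/(-151 + 1369) = -6/7 + 1/1218 = -149/174 ≈ -0.85632)
S(-68, (11 + 19)*(-14 + 0)) + 1/(-3656 + L) = -1/((-14 + 0)*(11 + 19))/3 + 1/(-3656 - 149/174) = -1/(3*(30*(-14))) + 1/(-636293/174) = -1/3/(-420) - 174/636293 = -1/3*(-1/420) - 174/636293 = 1/1260 - 174/636293 = 59579/114532740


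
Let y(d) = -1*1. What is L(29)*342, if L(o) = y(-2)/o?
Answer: -342/29 ≈ -11.793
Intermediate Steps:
y(d) = -1
L(o) = -1/o
L(29)*342 = -1/29*342 = -342/29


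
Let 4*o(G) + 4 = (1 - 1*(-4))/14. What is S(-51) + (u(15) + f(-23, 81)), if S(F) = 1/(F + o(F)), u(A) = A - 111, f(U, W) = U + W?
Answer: -110522/2907 ≈ -38.019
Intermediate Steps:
u(A) = -111 + A
o(G) = -51/56 (o(G) = -1 + ((1 - 1*(-4))/14)/4 = -1 + ((1 + 4)*(1/14))/4 = -1 + (5*(1/14))/4 = -1 + (1/4)*(5/14) = -1 + 5/56 = -51/56)
S(F) = 1/(-51/56 + F) (S(F) = 1/(F - 51/56) = 1/(-51/56 + F))
S(-51) + (u(15) + f(-23, 81)) = 56/(-51 + 56*(-51)) + ((-111 + 15) + (-23 + 81)) = 56/(-51 - 2856) + (-96 + 58) = 56/(-2907) - 38 = 56*(-1/2907) - 38 = -56/2907 - 38 = -110522/2907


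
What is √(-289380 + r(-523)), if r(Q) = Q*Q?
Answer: 11*I*√131 ≈ 125.9*I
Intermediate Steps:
r(Q) = Q²
√(-289380 + r(-523)) = √(-289380 + (-523)²) = √(-289380 + 273529) = √(-15851) = 11*I*√131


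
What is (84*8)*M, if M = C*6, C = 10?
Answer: 40320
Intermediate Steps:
M = 60 (M = 10*6 = 60)
(84*8)*M = (84*8)*60 = 672*60 = 40320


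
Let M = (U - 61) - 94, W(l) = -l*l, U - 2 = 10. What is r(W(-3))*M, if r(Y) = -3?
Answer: 429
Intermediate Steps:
U = 12 (U = 2 + 10 = 12)
W(l) = -l²
M = -143 (M = (12 - 61) - 94 = -49 - 94 = -143)
r(W(-3))*M = -3*(-143) = 429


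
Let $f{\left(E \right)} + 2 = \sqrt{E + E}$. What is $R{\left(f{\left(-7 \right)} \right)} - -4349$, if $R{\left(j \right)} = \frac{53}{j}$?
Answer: $\frac{39088}{9} - \frac{53 i \sqrt{14}}{18} \approx 4343.1 - 11.017 i$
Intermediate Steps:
$f{\left(E \right)} = -2 + \sqrt{2} \sqrt{E}$ ($f{\left(E \right)} = -2 + \sqrt{E + E} = -2 + \sqrt{2 E} = -2 + \sqrt{2} \sqrt{E}$)
$R{\left(f{\left(-7 \right)} \right)} - -4349 = \frac{53}{-2 + \sqrt{2} \sqrt{-7}} - -4349 = \frac{53}{-2 + \sqrt{2} i \sqrt{7}} + 4349 = \frac{53}{-2 + i \sqrt{14}} + 4349 = 4349 + \frac{53}{-2 + i \sqrt{14}}$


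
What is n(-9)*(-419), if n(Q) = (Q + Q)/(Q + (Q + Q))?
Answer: -838/3 ≈ -279.33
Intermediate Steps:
n(Q) = ⅔ (n(Q) = (2*Q)/(Q + 2*Q) = (2*Q)/((3*Q)) = (2*Q)*(1/(3*Q)) = ⅔)
n(-9)*(-419) = (⅔)*(-419) = -838/3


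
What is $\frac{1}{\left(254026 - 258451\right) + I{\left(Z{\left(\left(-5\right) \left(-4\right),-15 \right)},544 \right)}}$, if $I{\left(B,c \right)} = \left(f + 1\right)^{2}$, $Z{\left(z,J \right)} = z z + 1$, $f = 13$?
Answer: $- \frac{1}{4229} \approx -0.00023646$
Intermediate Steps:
$Z{\left(z,J \right)} = 1 + z^{2}$ ($Z{\left(z,J \right)} = z^{2} + 1 = 1 + z^{2}$)
$I{\left(B,c \right)} = 196$ ($I{\left(B,c \right)} = \left(13 + 1\right)^{2} = 14^{2} = 196$)
$\frac{1}{\left(254026 - 258451\right) + I{\left(Z{\left(\left(-5\right) \left(-4\right),-15 \right)},544 \right)}} = \frac{1}{\left(254026 - 258451\right) + 196} = \frac{1}{-4425 + 196} = \frac{1}{-4229} = - \frac{1}{4229}$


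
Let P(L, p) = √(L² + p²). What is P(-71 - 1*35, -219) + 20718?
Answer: 20718 + √59197 ≈ 20961.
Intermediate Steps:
P(-71 - 1*35, -219) + 20718 = √((-71 - 1*35)² + (-219)²) + 20718 = √((-71 - 35)² + 47961) + 20718 = √((-106)² + 47961) + 20718 = √(11236 + 47961) + 20718 = √59197 + 20718 = 20718 + √59197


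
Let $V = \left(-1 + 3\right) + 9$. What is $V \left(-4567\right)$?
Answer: $-50237$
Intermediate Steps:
$V = 11$ ($V = 2 + 9 = 11$)
$V \left(-4567\right) = 11 \left(-4567\right) = -50237$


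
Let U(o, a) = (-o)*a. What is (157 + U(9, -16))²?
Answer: 90601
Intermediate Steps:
U(o, a) = -a*o
(157 + U(9, -16))² = (157 - 1*(-16)*9)² = (157 + 144)² = 301² = 90601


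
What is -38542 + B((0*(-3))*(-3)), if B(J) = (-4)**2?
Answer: -38526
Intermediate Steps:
B(J) = 16
-38542 + B((0*(-3))*(-3)) = -38542 + 16 = -38526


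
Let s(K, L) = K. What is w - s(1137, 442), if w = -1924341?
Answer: -1925478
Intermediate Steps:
w - s(1137, 442) = -1924341 - 1*1137 = -1924341 - 1137 = -1925478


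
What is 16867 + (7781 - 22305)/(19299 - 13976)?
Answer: 89768517/5323 ≈ 16864.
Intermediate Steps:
16867 + (7781 - 22305)/(19299 - 13976) = 16867 - 14524/5323 = 89768517/5323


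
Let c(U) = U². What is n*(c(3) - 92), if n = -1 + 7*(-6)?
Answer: 3569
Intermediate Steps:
n = -43 (n = -1 - 42 = -43)
n*(c(3) - 92) = -43*(3² - 92) = -43*(9 - 92) = -43*(-83) = 3569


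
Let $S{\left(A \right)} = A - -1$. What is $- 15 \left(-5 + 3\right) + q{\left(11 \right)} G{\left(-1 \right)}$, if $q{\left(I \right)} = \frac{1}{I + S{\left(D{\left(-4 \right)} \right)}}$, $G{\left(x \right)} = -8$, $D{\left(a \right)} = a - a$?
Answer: $\frac{88}{3} \approx 29.333$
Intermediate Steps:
$D{\left(a \right)} = 0$
$S{\left(A \right)} = 1 + A$ ($S{\left(A \right)} = A + 1 = 1 + A$)
$q{\left(I \right)} = \frac{1}{1 + I}$ ($q{\left(I \right)} = \frac{1}{I + \left(1 + 0\right)} = \frac{1}{I + 1} = \frac{1}{1 + I}$)
$- 15 \left(-5 + 3\right) + q{\left(11 \right)} G{\left(-1 \right)} = - 15 \left(-5 + 3\right) + \frac{1}{1 + 11} \left(-8\right) = \left(-15\right) \left(-2\right) + \frac{1}{12} \left(-8\right) = 30 + \frac{1}{12} \left(-8\right) = 30 - \frac{2}{3} = \frac{88}{3}$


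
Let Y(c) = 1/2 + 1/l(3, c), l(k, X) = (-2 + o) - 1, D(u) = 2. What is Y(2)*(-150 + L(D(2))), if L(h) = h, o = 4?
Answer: -222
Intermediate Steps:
l(k, X) = 1 (l(k, X) = (-2 + 4) - 1 = 2 - 1 = 1)
Y(c) = 3/2 (Y(c) = 1/2 + 1/1 = 1*(1/2) + 1*1 = 1/2 + 1 = 3/2)
Y(2)*(-150 + L(D(2))) = 3*(-150 + 2)/2 = (3/2)*(-148) = -222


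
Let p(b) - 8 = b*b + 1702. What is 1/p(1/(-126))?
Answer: 15876/27147961 ≈ 0.00058480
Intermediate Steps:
p(b) = 1710 + b² (p(b) = 8 + (b*b + 1702) = 8 + (b² + 1702) = 8 + (1702 + b²) = 1710 + b²)
1/p(1/(-126)) = 1/(1710 + (1/(-126))²) = 1/(1710 + (-1/126)²) = 1/(1710 + 1/15876) = 1/(27147961/15876) = 15876/27147961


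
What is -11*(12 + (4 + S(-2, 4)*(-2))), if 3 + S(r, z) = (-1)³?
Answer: -264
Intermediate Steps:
S(r, z) = -4 (S(r, z) = -3 + (-1)³ = -3 - 1 = -4)
-11*(12 + (4 + S(-2, 4)*(-2))) = -11*(12 + (4 - 4*(-2))) = -11*(12 + (4 + 8)) = -11*(12 + 12) = -11*24 = -264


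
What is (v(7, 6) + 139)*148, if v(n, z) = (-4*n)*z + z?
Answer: -3404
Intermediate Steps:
v(n, z) = z - 4*n*z (v(n, z) = -4*n*z + z = z - 4*n*z)
(v(7, 6) + 139)*148 = (6*(1 - 4*7) + 139)*148 = (6*(1 - 28) + 139)*148 = (6*(-27) + 139)*148 = (-162 + 139)*148 = -23*148 = -3404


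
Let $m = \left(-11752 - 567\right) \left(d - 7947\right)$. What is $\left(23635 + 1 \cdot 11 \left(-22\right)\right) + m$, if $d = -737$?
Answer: $107001589$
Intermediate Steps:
$m = 106978196$ ($m = \left(-11752 - 567\right) \left(-737 - 7947\right) = \left(-12319\right) \left(-8684\right) = 106978196$)
$\left(23635 + 1 \cdot 11 \left(-22\right)\right) + m = \left(23635 + 1 \cdot 11 \left(-22\right)\right) + 106978196 = \left(23635 + 11 \left(-22\right)\right) + 106978196 = \left(23635 - 242\right) + 106978196 = 23393 + 106978196 = 107001589$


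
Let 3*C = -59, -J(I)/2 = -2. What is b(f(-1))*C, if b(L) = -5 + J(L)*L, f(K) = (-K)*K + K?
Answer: 767/3 ≈ 255.67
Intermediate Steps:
J(I) = 4 (J(I) = -2*(-2) = 4)
C = -59/3 (C = (⅓)*(-59) = -59/3 ≈ -19.667)
f(K) = K - K² (f(K) = -K² + K = K - K²)
b(L) = -5 + 4*L
b(f(-1))*C = (-5 + 4*(-(1 - 1*(-1))))*(-59/3) = (-5 + 4*(-(1 + 1)))*(-59/3) = (-5 + 4*(-1*2))*(-59/3) = (-5 + 4*(-2))*(-59/3) = (-5 - 8)*(-59/3) = -13*(-59/3) = 767/3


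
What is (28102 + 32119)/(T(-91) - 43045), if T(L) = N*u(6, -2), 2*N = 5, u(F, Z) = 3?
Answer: -120442/86075 ≈ -1.3993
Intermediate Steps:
N = 5/2 (N = (1/2)*5 = 5/2 ≈ 2.5000)
T(L) = 15/2 (T(L) = (5/2)*3 = 15/2)
(28102 + 32119)/(T(-91) - 43045) = (28102 + 32119)/(15/2 - 43045) = 60221/(-86075/2) = 60221*(-2/86075) = -120442/86075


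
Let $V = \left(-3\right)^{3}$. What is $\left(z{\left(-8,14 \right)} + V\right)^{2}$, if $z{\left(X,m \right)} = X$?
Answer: $1225$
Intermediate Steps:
$V = -27$
$\left(z{\left(-8,14 \right)} + V\right)^{2} = \left(-8 - 27\right)^{2} = \left(-35\right)^{2} = 1225$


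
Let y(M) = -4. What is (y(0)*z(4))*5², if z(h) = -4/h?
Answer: 100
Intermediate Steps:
(y(0)*z(4))*5² = -(-16)/4*5² = -(-16)/4*25 = -4*(-1)*25 = 4*25 = 100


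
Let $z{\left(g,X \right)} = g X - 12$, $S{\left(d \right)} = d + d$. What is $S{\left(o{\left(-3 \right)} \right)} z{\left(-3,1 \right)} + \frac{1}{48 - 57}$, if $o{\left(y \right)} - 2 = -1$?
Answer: $- \frac{271}{9} \approx -30.111$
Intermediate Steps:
$o{\left(y \right)} = 1$ ($o{\left(y \right)} = 2 - 1 = 1$)
$S{\left(d \right)} = 2 d$
$z{\left(g,X \right)} = -12 + X g$ ($z{\left(g,X \right)} = X g - 12 = -12 + X g$)
$S{\left(o{\left(-3 \right)} \right)} z{\left(-3,1 \right)} + \frac{1}{48 - 57} = 2 \cdot 1 \left(-12 + 1 \left(-3\right)\right) + \frac{1}{48 - 57} = 2 \left(-12 - 3\right) + \frac{1}{-9} = 2 \left(-15\right) - \frac{1}{9} = -30 - \frac{1}{9} = - \frac{271}{9}$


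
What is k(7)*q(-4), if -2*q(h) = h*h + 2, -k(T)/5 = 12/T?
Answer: 540/7 ≈ 77.143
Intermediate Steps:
k(T) = -60/T
q(h) = -1 - h**2/2 (q(h) = -(h*h + 2)/2 = -(h**2 + 2)/2 = -(2 + h**2)/2 = -1 - h**2/2)
k(7)*q(-4) = (-60/7)*(-1 - 1/2*(-4)**2) = (-60*1/7)*(-1 - 1/2*16) = -60*(-1 - 8)/7 = -60/7*(-9) = 540/7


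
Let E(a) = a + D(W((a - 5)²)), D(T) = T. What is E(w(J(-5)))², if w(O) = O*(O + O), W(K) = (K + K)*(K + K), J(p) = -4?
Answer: 4519008633616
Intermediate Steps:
W(K) = 4*K² (W(K) = (2*K)*(2*K) = 4*K²)
w(O) = 2*O² (w(O) = O*(2*O) = 2*O²)
E(a) = a + 4*(-5 + a)⁴ (E(a) = a + 4*((a - 5)²)² = a + 4*((-5 + a)²)² = a + 4*(-5 + a)⁴)
E(w(J(-5)))² = (2*(-4)² + 4*(-5 + 2*(-4)²)⁴)² = (2*16 + 4*(-5 + 2*16)⁴)² = (32 + 4*(-5 + 32)⁴)² = (32 + 4*27⁴)² = (32 + 4*531441)² = (32 + 2125764)² = 2125796² = 4519008633616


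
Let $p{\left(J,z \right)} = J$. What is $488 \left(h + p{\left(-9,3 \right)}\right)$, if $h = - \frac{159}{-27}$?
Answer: $- \frac{13664}{9} \approx -1518.2$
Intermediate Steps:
$h = \frac{53}{9}$ ($h = \left(-159\right) \left(- \frac{1}{27}\right) = \frac{53}{9} \approx 5.8889$)
$488 \left(h + p{\left(-9,3 \right)}\right) = 488 \left(\frac{53}{9} - 9\right) = 488 \left(- \frac{28}{9}\right) = - \frac{13664}{9}$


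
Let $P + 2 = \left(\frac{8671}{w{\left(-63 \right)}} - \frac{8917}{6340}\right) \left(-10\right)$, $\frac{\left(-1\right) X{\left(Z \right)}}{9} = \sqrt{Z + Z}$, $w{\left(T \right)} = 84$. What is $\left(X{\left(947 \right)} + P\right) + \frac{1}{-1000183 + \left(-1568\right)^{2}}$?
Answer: $- \frac{3301644499372}{3236280579} - 9 \sqrt{1894} \approx -1411.9$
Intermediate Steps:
$X{\left(Z \right)} = - 9 \sqrt{2} \sqrt{Z}$ ($X{\left(Z \right)} = - 9 \sqrt{Z + Z} = - 9 \sqrt{2 Z} = - 9 \sqrt{2} \sqrt{Z}$)
$P = - \frac{6791453}{6657}$ ($P = -2 + \left(\frac{8671}{84} - \frac{8917}{6340}\right) \left(-10\right) = -2 + \frac{6778139}{66570} \left(-10\right) = -2 - \frac{6778139}{6657} = - \frac{6791453}{6657} \approx -1020.2$)
$\left(X{\left(947 \right)} + P\right) + \frac{1}{-1000183 + \left(-1568\right)^{2}} = \left(- 9 \sqrt{2} \sqrt{947} - \frac{6791453}{6657}\right) + \frac{1}{-1000183 + \left(-1568\right)^{2}} = \left(- 9 \sqrt{1894} - \frac{6791453}{6657}\right) + \frac{1}{-1000183 + 2458624} = \left(- \frac{6791453}{6657} - 9 \sqrt{1894}\right) + \frac{1}{1458441} = - \frac{3301644499372}{3236280579} - 9 \sqrt{1894}$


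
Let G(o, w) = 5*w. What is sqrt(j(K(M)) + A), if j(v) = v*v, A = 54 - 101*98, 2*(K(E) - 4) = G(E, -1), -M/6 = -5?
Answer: I*sqrt(39367)/2 ≈ 99.206*I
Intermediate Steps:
M = 30 (M = -6*(-5) = 30)
K(E) = 3/2 (K(E) = 4 + (5*(-1))/2 = 4 + (1/2)*(-5) = 4 - 5/2 = 3/2)
A = -9844 (A = 54 - 9898 = -9844)
j(v) = v**2
sqrt(j(K(M)) + A) = sqrt((3/2)**2 - 9844) = sqrt(9/4 - 9844) = sqrt(-39367/4) = I*sqrt(39367)/2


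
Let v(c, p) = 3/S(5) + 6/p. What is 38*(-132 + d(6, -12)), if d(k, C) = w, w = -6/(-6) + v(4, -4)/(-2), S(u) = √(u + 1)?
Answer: -9899/2 - 19*√6/2 ≈ -4972.8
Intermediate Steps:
S(u) = √(1 + u)
v(c, p) = √6/2 + 6/p (v(c, p) = 3/(√(1 + 5)) + 6/p = 3/(√6) + 6/p = 3*(√6/6) + 6/p = √6/2 + 6/p)
w = 7/4 - √6/4 (w = -6/(-6) + (√6/2 + 6/(-4))/(-2) = -6*(-⅙) + (√6/2 + 6*(-¼))*(-½) = 1 + (√6/2 - 3/2)*(-½) = 1 + (-3/2 + √6/2)*(-½) = 1 + (¾ - √6/4) = 7/4 - √6/4 ≈ 1.1376)
d(k, C) = 7/4 - √6/4
38*(-132 + d(6, -12)) = 38*(-132 + (7/4 - √6/4)) = 38*(-521/4 - √6/4) = -9899/2 - 19*√6/2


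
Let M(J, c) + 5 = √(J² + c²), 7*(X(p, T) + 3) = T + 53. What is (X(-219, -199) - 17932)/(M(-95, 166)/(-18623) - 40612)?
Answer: 1770344730736767603/4004110700889956020 - 2340743493*√36581/4004110700889956020 ≈ 0.44213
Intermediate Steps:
X(p, T) = 32/7 + T/7 (X(p, T) = -3 + (T + 53)/7 = -3 + (53 + T)/7 = -3 + (53/7 + T/7) = 32/7 + T/7)
M(J, c) = -5 + √(J² + c²)
(X(-219, -199) - 17932)/(M(-95, 166)/(-18623) - 40612) = ((32/7 + (⅐)*(-199)) - 17932)/((-5 + √((-95)² + 166²))/(-18623) - 40612) = ((32/7 - 199/7) - 17932)/((-5 + √(9025 + 27556))*(-1/18623) - 40612) = (-167/7 - 17932)/((-5 + √36581)*(-1/18623) - 40612) = -125691/(7*((5/18623 - √36581/18623) - 40612)) = -125691/(7*(-756317271/18623 - √36581/18623))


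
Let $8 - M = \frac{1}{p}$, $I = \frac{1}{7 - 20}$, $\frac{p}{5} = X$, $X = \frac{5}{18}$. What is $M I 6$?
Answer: $- \frac{84}{25} \approx -3.36$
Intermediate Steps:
$X = \frac{5}{18}$ ($X = 5 \cdot \frac{1}{18} = \frac{5}{18} \approx 0.27778$)
$p = \frac{25}{18}$ ($p = 5 \cdot \frac{5}{18} = \frac{25}{18} \approx 1.3889$)
$I = - \frac{1}{13}$ ($I = \frac{1}{-13} = - \frac{1}{13} \approx -0.076923$)
$M = \frac{182}{25}$ ($M = 8 - \frac{1}{\frac{25}{18}} = 8 - \frac{18}{25} = \frac{182}{25} \approx 7.28$)
$M I 6 = \frac{182}{25} \left(- \frac{1}{13}\right) 6 = \left(- \frac{14}{25}\right) 6 = - \frac{84}{25}$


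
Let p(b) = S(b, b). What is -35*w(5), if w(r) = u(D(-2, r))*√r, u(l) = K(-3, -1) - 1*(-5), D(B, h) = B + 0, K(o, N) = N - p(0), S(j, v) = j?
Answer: -140*√5 ≈ -313.05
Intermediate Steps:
p(b) = b
K(o, N) = N (K(o, N) = N - 1*0 = N + 0 = N)
D(B, h) = B
u(l) = 4 (u(l) = -1 - 1*(-5) = -1 + 5 = 4)
w(r) = 4*√r
-35*w(5) = -140*√5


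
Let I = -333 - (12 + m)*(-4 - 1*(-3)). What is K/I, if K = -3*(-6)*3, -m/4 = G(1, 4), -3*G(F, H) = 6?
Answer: -54/313 ≈ -0.17252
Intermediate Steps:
G(F, H) = -2 (G(F, H) = -⅓*6 = -2)
m = 8 (m = -4*(-2) = 8)
K = 54 (K = 18*3 = 54)
I = -313 (I = -333 - (12 + 8)*(-4 - 1*(-3)) = -333 - 20*(-4 + 3) = -333 - 20*(-1) = -333 - 1*(-20) = -333 + 20 = -313)
K/I = 54/(-313) = 54*(-1/313) = -54/313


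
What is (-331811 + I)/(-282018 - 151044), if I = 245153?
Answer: 14443/72177 ≈ 0.20011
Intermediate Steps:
(-331811 + I)/(-282018 - 151044) = (-331811 + 245153)/(-282018 - 151044) = -86658/(-433062) = -86658*(-1/433062) = 14443/72177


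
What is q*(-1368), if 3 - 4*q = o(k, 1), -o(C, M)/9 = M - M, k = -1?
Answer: -1026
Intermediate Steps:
o(C, M) = 0 (o(C, M) = -9*(M - M) = -9*0 = 0)
q = ¾ (q = ¾ - ¼*0 = ¾ + 0 = ¾ ≈ 0.75000)
q*(-1368) = (¾)*(-1368) = -1026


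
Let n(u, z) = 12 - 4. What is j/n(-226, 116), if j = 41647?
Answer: 41647/8 ≈ 5205.9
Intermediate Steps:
n(u, z) = 8
j/n(-226, 116) = 41647/8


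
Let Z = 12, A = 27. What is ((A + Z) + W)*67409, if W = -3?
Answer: 2426724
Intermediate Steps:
((A + Z) + W)*67409 = ((27 + 12) - 3)*67409 = (39 - 3)*67409 = 36*67409 = 2426724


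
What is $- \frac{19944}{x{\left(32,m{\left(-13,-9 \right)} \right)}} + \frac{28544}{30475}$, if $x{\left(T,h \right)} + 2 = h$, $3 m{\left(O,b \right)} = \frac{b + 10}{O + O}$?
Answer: $\frac{47412366608}{4784575} \approx 9909.4$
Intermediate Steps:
$m{\left(O,b \right)} = \frac{10 + b}{6 O}$ ($m{\left(O,b \right)} = \frac{\left(b + 10\right) \frac{1}{O + O}}{3} = \frac{\left(10 + b\right) \frac{1}{2 O}}{3} = \frac{\frac{1}{2} \frac{1}{O} \left(10 + b\right)}{3} = \frac{10 + b}{6 O}$)
$x{\left(T,h \right)} = -2 + h$
$- \frac{19944}{x{\left(32,m{\left(-13,-9 \right)} \right)}} + \frac{28544}{30475} = - \frac{19944}{-2 + \frac{10 - 9}{6 \left(-13\right)}} + \frac{28544}{30475} = - \frac{19944}{-2 + \frac{1}{6} \left(- \frac{1}{13}\right) 1} + 28544 \cdot \frac{1}{30475} = - \frac{19944}{-2 - \frac{1}{78}} + \frac{28544}{30475} = - \frac{19944}{- \frac{157}{78}} + \frac{28544}{30475} = \left(-19944\right) \left(- \frac{78}{157}\right) + \frac{28544}{30475} = \frac{1555632}{157} + \frac{28544}{30475} = \frac{47412366608}{4784575}$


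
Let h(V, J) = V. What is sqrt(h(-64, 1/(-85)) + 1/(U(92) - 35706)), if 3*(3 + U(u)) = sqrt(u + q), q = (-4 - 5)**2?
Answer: sqrt(-6856131 + 64*sqrt(173))/sqrt(107127 - sqrt(173)) ≈ 8.0*I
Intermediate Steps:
q = 81 (q = (-9)**2 = 81)
U(u) = -3 + sqrt(81 + u)/3 (U(u) = -3 + sqrt(u + 81)/3 = -3 + sqrt(81 + u)/3)
sqrt(h(-64, 1/(-85)) + 1/(U(92) - 35706)) = sqrt(-64 + 1/((-3 + sqrt(81 + 92)/3) - 35706)) = sqrt(-64 + 1/((-3 + sqrt(173)/3) - 35706)) = sqrt(-64 + 1/(-35709 + sqrt(173)/3))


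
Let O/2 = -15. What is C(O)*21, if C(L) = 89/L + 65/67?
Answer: -28091/670 ≈ -41.927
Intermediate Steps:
O = -30 (O = 2*(-15) = -30)
C(L) = 65/67 + 89/L (C(L) = 89/L + 65*(1/67) = 89/L + 65/67 = 65/67 + 89/L)
C(O)*21 = (65/67 + 89/(-30))*21 = (65/67 + 89*(-1/30))*21 = (65/67 - 89/30)*21 = -4013/2010*21 = -28091/670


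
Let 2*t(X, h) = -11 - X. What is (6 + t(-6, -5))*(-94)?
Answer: -329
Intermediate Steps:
t(X, h) = -11/2 - X/2 (t(X, h) = (-11 - X)/2 = -11/2 - X/2)
(6 + t(-6, -5))*(-94) = (6 + (-11/2 - ½*(-6)))*(-94) = (6 + (-11/2 + 3))*(-94) = (6 - 5/2)*(-94) = (7/2)*(-94) = -329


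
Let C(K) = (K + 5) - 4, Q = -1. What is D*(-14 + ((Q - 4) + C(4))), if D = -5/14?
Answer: 5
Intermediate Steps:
D = -5/14 (D = -5*1/14 = -5/14 ≈ -0.35714)
C(K) = 1 + K (C(K) = (5 + K) - 4 = 1 + K)
D*(-14 + ((Q - 4) + C(4))) = -5*(-14 + ((-1 - 4) + (1 + 4)))/14 = -5*(-14 + (-5 + 5))/14 = -5*(-14 + 0)/14 = -5/14*(-14) = 5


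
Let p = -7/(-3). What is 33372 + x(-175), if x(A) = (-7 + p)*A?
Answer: 102566/3 ≈ 34189.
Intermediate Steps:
p = 7/3 (p = -7*(-⅓) = 7/3 ≈ 2.3333)
x(A) = -14*A/3 (x(A) = (-7 + 7/3)*A = -14*A/3)
33372 + x(-175) = 33372 - 14/3*(-175) = 33372 + 2450/3 = 102566/3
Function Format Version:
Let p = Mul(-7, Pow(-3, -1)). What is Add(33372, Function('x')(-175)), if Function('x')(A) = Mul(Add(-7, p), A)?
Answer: Rational(102566, 3) ≈ 34189.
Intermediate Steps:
p = Rational(7, 3) (p = Mul(-7, Rational(-1, 3)) = Rational(7, 3) ≈ 2.3333)
Function('x')(A) = Mul(Rational(-14, 3), A) (Function('x')(A) = Mul(Add(-7, Rational(7, 3)), A) = Mul(Rational(-14, 3), A))
Add(33372, Function('x')(-175)) = Add(33372, Mul(Rational(-14, 3), -175)) = Add(33372, Rational(2450, 3)) = Rational(102566, 3)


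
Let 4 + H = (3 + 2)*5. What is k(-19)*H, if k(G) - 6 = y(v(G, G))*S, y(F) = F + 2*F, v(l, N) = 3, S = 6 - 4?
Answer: 504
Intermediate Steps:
S = 2
y(F) = 3*F
H = 21 (H = -4 + (3 + 2)*5 = -4 + 5*5 = -4 + 25 = 21)
k(G) = 24 (k(G) = 6 + (3*3)*2 = 6 + 9*2 = 6 + 18 = 24)
k(-19)*H = 24*21 = 504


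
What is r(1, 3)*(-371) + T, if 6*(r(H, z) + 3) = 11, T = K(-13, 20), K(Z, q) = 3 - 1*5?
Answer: 2585/6 ≈ 430.83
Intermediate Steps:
K(Z, q) = -2 (K(Z, q) = 3 - 5 = -2)
T = -2
r(H, z) = -7/6 (r(H, z) = -3 + (⅙)*11 = -3 + 11/6 = -7/6)
r(1, 3)*(-371) + T = -7/6*(-371) - 2 = 2597/6 - 2 = 2585/6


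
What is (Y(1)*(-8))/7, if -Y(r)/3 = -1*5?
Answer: -120/7 ≈ -17.143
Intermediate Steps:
Y(r) = 15 (Y(r) = -(-3)*5 = -3*(-5) = 15)
(Y(1)*(-8))/7 = (15*(-8))/7 = -120*⅐ = -120/7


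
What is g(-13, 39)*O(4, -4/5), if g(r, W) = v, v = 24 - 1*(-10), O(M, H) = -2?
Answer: -68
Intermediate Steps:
v = 34 (v = 24 + 10 = 34)
g(r, W) = 34
g(-13, 39)*O(4, -4/5) = 34*(-2) = -68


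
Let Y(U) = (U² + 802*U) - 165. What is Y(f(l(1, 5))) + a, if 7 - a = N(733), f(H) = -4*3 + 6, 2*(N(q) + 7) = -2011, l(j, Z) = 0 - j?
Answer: -7843/2 ≈ -3921.5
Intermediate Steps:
l(j, Z) = -j
N(q) = -2025/2 (N(q) = -7 + (½)*(-2011) = -7 - 2011/2 = -2025/2)
f(H) = -6 (f(H) = -12 + 6 = -6)
a = 2039/2 (a = 7 - 1*(-2025/2) = 7 + 2025/2 = 2039/2 ≈ 1019.5)
Y(U) = -165 + U² + 802*U
Y(f(l(1, 5))) + a = (-165 + (-6)² + 802*(-6)) + 2039/2 = (-165 + 36 - 4812) + 2039/2 = -4941 + 2039/2 = -7843/2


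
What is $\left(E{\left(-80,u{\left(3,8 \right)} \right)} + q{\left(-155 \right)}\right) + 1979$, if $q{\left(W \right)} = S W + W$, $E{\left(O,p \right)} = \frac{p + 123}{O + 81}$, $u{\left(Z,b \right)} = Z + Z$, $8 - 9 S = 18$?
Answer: $\frac{19127}{9} \approx 2125.2$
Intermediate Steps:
$S = - \frac{10}{9}$ ($S = \frac{8}{9} - 2 = - \frac{10}{9} \approx -1.1111$)
$u{\left(Z,b \right)} = 2 Z$
$E{\left(O,p \right)} = \frac{123 + p}{81 + O}$
$q{\left(W \right)} = - \frac{W}{9}$ ($q{\left(W \right)} = - \frac{10 W}{9} + W = - \frac{W}{9}$)
$\left(E{\left(-80,u{\left(3,8 \right)} \right)} + q{\left(-155 \right)}\right) + 1979 = \left(\frac{123 + 2 \cdot 3}{81 - 80} - - \frac{155}{9}\right) + 1979 = \left(\frac{123 + 6}{1} + \frac{155}{9}\right) + 1979 = \left(1 \cdot 129 + \frac{155}{9}\right) + 1979 = \left(129 + \frac{155}{9}\right) + 1979 = \frac{1316}{9} + 1979 = \frac{19127}{9}$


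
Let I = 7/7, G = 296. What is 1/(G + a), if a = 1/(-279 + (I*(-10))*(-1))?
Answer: 269/79623 ≈ 0.0033784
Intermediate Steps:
I = 1 (I = 7*(⅐) = 1)
a = -1/269 (a = 1/(-279 + (1*(-10))*(-1)) = 1/(-279 - 10*(-1)) = 1/(-279 + 10) = 1/(-269) = -1/269 ≈ -0.0037175)
1/(G + a) = 1/(296 - 1/269) = 1/(79623/269) = 269/79623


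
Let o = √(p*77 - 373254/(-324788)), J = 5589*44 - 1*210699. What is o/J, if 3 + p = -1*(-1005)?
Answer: √226080114578598/1906343166 ≈ 0.0078873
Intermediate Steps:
p = 1002 (p = -3 - 1*(-1005) = -3 + 1005 = 1002)
J = 35217 (J = 245916 - 210699 = 35217)
o = 3*√226080114578598/162394 (o = √(1002*77 - 373254/(-324788)) = √(77154 - 373254*(-1/324788)) = √(77154 + 186627/162394) = √(12529533303/162394) = 3*√226080114578598/162394 ≈ 277.77)
o/J = (3*√226080114578598/162394)/35217 = (3*√226080114578598/162394)*(1/35217) = √226080114578598/1906343166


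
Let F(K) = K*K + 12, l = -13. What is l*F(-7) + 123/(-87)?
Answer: -23038/29 ≈ -794.41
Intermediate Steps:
F(K) = 12 + K² (F(K) = K² + 12 = 12 + K²)
l*F(-7) + 123/(-87) = -13*(12 + (-7)²) + 123/(-87) = -13*(12 + 49) + 123*(-1/87) = -13*61 - 41/29 = -793 - 41/29 = -23038/29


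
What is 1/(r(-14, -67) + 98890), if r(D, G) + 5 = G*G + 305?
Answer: 1/103679 ≈ 9.6452e-6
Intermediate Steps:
r(D, G) = 300 + G² (r(D, G) = -5 + (G*G + 305) = -5 + (G² + 305) = -5 + (305 + G²) = 300 + G²)
1/(r(-14, -67) + 98890) = 1/((300 + (-67)²) + 98890) = 1/((300 + 4489) + 98890) = 1/(4789 + 98890) = 1/103679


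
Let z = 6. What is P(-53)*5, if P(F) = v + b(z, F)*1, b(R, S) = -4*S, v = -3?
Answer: 1045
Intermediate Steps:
P(F) = -3 - 4*F (P(F) = -3 - 4*F*1 = -3 - 4*F)
P(-53)*5 = (-3 - 4*(-53))*5 = (-3 + 212)*5 = 209*5 = 1045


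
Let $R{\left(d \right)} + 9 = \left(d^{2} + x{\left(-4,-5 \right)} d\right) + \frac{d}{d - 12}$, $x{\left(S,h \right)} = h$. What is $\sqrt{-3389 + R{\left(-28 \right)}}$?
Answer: $\frac{i \sqrt{247330}}{10} \approx 49.732 i$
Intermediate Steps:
$R{\left(d \right)} = -9 + d^{2} - 5 d + \frac{d}{-12 + d}$ ($R{\left(d \right)} = -9 + \left(\left(d^{2} - 5 d\right) + \frac{d}{d - 12}\right) = -9 + \left(\left(d^{2} - 5 d\right) + \frac{d}{-12 + d}\right) = -9 + \left(d^{2} - 5 d + \frac{d}{-12 + d}\right) = -9 + d^{2} - 5 d + \frac{d}{-12 + d}$)
$\sqrt{-3389 + R{\left(-28 \right)}} = \sqrt{-3389 + \frac{108 + \left(-28\right)^{3} - 17 \left(-28\right)^{2} + 52 \left(-28\right)}{-12 - 28}} = \sqrt{-3389 + \frac{108 - 21952 - 13328 - 1456}{-40}} = \sqrt{-3389 - \frac{108 - 21952 - 13328 - 1456}{40}} = \sqrt{-3389 - - \frac{9157}{10}} = \sqrt{-3389 + \frac{9157}{10}} = \sqrt{- \frac{24733}{10}} = \frac{i \sqrt{247330}}{10}$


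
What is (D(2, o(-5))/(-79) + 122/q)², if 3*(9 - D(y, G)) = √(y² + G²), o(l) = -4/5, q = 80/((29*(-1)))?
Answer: 176679838313/89870400 - 140111*√29/936150 ≈ 1965.1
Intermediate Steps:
q = -80/29 (q = 80/(-29) = 80*(-1/29) = -80/29 ≈ -2.7586)
o(l) = -⅘ (o(l) = -4*⅕ = -⅘)
D(y, G) = 9 - √(G² + y²)/3 (D(y, G) = 9 - √(y² + G²)/3 = 9 - √(G² + y²)/3)
(D(2, o(-5))/(-79) + 122/q)² = ((9 - √((-⅘)² + 2²)/3)/(-79) + 122/(-80/29))² = ((9 - √(16/25 + 4)/3)*(-1/79) + 122*(-29/80))² = ((9 - 2*√29/15)*(-1/79) - 1769/40)² = ((-9/79 + 2*√29/1185) - 1769/40)² = (-140111/3160 + 2*√29/1185)²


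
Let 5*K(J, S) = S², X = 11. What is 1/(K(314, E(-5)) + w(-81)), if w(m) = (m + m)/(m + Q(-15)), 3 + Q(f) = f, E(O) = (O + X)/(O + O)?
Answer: 1375/2349 ≈ 0.58536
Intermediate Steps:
E(O) = (11 + O)/(2*O) (E(O) = (O + 11)/(O + O) = (11 + O)/((2*O)) = (11 + O)*(1/(2*O)) = (11 + O)/(2*O))
Q(f) = -3 + f
K(J, S) = S²/5
w(m) = 2*m/(-18 + m) (w(m) = (m + m)/(m + (-3 - 15)) = (2*m)/(m - 18) = (2*m)/(-18 + m) = 2*m/(-18 + m))
1/(K(314, E(-5)) + w(-81)) = 1/(((½)*(11 - 5)/(-5))²/5 + 2*(-81)/(-18 - 81)) = 1/(((½)*(-⅕)*6)²/5 + 2*(-81)/(-99)) = 1/((-⅗)²/5 + 2*(-81)*(-1/99)) = 1/((⅕)*(9/25) + 18/11) = 1/(9/125 + 18/11) = 1/(2349/1375) = 1375/2349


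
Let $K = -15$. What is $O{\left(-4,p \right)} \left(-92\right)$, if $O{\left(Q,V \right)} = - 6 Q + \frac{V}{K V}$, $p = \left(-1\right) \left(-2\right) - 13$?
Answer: $- \frac{33028}{15} \approx -2201.9$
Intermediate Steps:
$p = -11$ ($p = 2 - 13 = -11$)
$O{\left(Q,V \right)} = - \frac{1}{15} - 6 Q$ ($O{\left(Q,V \right)} = - 6 Q + \frac{V}{\left(-15\right) V} = - 6 Q + - \frac{1}{15 V} V = - 6 Q - \frac{1}{15} = - \frac{1}{15} - 6 Q$)
$O{\left(-4,p \right)} \left(-92\right) = \left(- \frac{1}{15} - -24\right) \left(-92\right) = \left(- \frac{1}{15} + 24\right) \left(-92\right) = \frac{359}{15} \left(-92\right) = - \frac{33028}{15}$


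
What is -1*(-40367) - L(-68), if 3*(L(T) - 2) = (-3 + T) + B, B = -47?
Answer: 121213/3 ≈ 40404.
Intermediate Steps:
L(T) = -44/3 + T/3 (L(T) = 2 + ((-3 + T) - 47)/3 = 2 + (-50 + T)/3 = 2 + (-50/3 + T/3) = -44/3 + T/3)
-1*(-40367) - L(-68) = -1*(-40367) - (-44/3 + (⅓)*(-68)) = 40367 - (-44/3 - 68/3) = 40367 - 1*(-112/3) = 40367 + 112/3 = 121213/3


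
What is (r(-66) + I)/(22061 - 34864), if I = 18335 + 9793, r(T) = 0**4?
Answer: -28128/12803 ≈ -2.1970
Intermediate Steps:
r(T) = 0
I = 28128
(r(-66) + I)/(22061 - 34864) = (0 + 28128)/(22061 - 34864) = 28128/(-12803) = 28128*(-1/12803) = -28128/12803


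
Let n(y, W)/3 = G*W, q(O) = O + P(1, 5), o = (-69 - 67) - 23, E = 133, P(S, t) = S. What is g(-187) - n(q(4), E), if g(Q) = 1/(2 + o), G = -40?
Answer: 2505719/157 ≈ 15960.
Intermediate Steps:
o = -159 (o = -136 - 23 = -159)
q(O) = 1 + O (q(O) = O + 1 = 1 + O)
g(Q) = -1/157 (g(Q) = 1/(2 - 159) = 1/(-157) = -1/157)
n(y, W) = -120*W (n(y, W) = 3*(-40*W) = -120*W)
g(-187) - n(q(4), E) = -1/157 - (-120)*133 = -1/157 - 1*(-15960) = -1/157 + 15960 = 2505719/157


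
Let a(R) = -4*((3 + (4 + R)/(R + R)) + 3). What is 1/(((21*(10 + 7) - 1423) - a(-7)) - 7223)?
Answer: -7/57849 ≈ -0.00012100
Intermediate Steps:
a(R) = -24 - 2*(4 + R)/R (a(R) = -4*((3 + (4 + R)/((2*R))) + 3) = -4*((3 + (4 + R)*(1/(2*R))) + 3) = -4*((3 + (4 + R)/(2*R)) + 3) = -4*(6 + (4 + R)/(2*R)) = -24 - 2*(4 + R)/R)
1/(((21*(10 + 7) - 1423) - a(-7)) - 7223) = 1/(((21*(10 + 7) - 1423) - (-26 - 8/(-7))) - 7223) = 1/(((21*17 - 1423) - (-26 - 8*(-⅐))) - 7223) = 1/(((357 - 1423) - (-26 + 8/7)) - 7223) = 1/((-1066 - 1*(-174/7)) - 7223) = 1/((-1066 + 174/7) - 7223) = 1/(-7288/7 - 7223) = 1/(-57849/7) = -7/57849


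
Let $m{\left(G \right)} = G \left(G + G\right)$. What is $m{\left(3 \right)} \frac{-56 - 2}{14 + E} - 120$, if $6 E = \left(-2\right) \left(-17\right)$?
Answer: $- \frac{10212}{59} \approx -173.08$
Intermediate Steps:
$E = \frac{17}{3}$ ($E = \frac{\left(-2\right) \left(-17\right)}{6} = \frac{1}{6} \cdot 34 = \frac{17}{3} \approx 5.6667$)
$m{\left(G \right)} = 2 G^{2}$ ($m{\left(G \right)} = G 2 G = 2 G^{2}$)
$m{\left(3 \right)} \frac{-56 - 2}{14 + E} - 120 = 2 \cdot 3^{2} \frac{-56 - 2}{14 + \frac{17}{3}} - 120 = 2 \cdot 9 \left(- \frac{58}{\frac{59}{3}}\right) - 120 = 18 \left(\left(-58\right) \frac{3}{59}\right) - 120 = 18 \left(- \frac{174}{59}\right) - 120 = - \frac{3132}{59} - 120 = - \frac{10212}{59}$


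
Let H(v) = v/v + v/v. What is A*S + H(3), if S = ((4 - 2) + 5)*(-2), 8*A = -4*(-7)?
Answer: -47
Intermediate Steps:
H(v) = 2 (H(v) = 1 + 1 = 2)
A = 7/2 (A = (-4*(-7))/8 = (⅛)*28 = 7/2 ≈ 3.5000)
S = -14 (S = (2 + 5)*(-2) = 7*(-2) = -14)
A*S + H(3) = (7/2)*(-14) + 2 = -49 + 2 = -47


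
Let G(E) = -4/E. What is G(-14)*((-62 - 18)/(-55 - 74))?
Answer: 160/903 ≈ 0.17719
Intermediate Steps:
G(-14)*((-62 - 18)/(-55 - 74)) = (-4/(-14))*((-62 - 18)/(-55 - 74)) = (-4*(-1/14))*(-80/(-129)) = 2*(-80*(-1/129))/7 = (2/7)*(80/129) = 160/903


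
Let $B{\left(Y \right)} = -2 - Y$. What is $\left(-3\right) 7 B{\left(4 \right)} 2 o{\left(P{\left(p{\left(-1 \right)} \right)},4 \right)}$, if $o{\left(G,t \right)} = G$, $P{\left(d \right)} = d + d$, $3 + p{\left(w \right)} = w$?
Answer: $-2016$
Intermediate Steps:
$p{\left(w \right)} = -3 + w$
$P{\left(d \right)} = 2 d$
$\left(-3\right) 7 B{\left(4 \right)} 2 o{\left(P{\left(p{\left(-1 \right)} \right)},4 \right)} = \left(-3\right) 7 \left(-2 - 4\right) 2 \cdot 2 \left(-3 - 1\right) = - 21 \left(-2 - 4\right) 2 \cdot 2 \left(-4\right) = - 21 \left(-6\right) 2 \left(-8\right) = - 21 \left(\left(-12\right) \left(-8\right)\right) = \left(-21\right) 96 = -2016$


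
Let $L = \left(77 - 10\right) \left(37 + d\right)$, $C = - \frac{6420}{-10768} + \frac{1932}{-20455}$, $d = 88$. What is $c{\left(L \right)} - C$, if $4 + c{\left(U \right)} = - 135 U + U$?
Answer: $- \frac{61796787023771}{55064860} \approx -1.1223 \cdot 10^{6}$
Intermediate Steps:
$C = \frac{27629331}{55064860}$ ($C = \left(-6420\right) \left(- \frac{1}{10768}\right) + 1932 \left(- \frac{1}{20455}\right) = \frac{1605}{2692} - \frac{1932}{20455} = \frac{27629331}{55064860} \approx 0.50176$)
$L = 8375$ ($L = \left(77 - 10\right) \left(37 + 88\right) = 67 \cdot 125 = 8375$)
$c{\left(U \right)} = -4 - 134 U$ ($c{\left(U \right)} = -4 + \left(- 135 U + U\right) = -4 - 134 U$)
$c{\left(L \right)} - C = \left(-4 - 1122250\right) - \frac{27629331}{55064860} = -1122254 - \frac{27629331}{55064860} = - \frac{61796787023771}{55064860}$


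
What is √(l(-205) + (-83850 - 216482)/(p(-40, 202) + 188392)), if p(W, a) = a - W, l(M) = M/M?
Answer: I*√5267510133/94317 ≈ 0.76951*I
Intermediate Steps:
l(M) = 1
√(l(-205) + (-83850 - 216482)/(p(-40, 202) + 188392)) = √(1 + (-83850 - 216482)/((202 - 1*(-40)) + 188392)) = √(1 - 300332/((202 + 40) + 188392)) = √(1 - 300332/(242 + 188392)) = √(1 - 300332/188634) = √(1 - 300332*1/188634) = √(1 - 150166/94317) = √(-55849/94317) = I*√5267510133/94317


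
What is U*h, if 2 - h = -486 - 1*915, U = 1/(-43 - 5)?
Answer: -1403/48 ≈ -29.229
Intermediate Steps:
U = -1/48 (U = 1/(-48) = -1/48 ≈ -0.020833)
h = 1403 (h = 2 - (-486 - 1*915) = 2 - (-486 - 915) = 2 - 1*(-1401) = 2 + 1401 = 1403)
U*h = -1/48*1403 = -1403/48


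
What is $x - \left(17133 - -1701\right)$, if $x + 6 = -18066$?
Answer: $-36906$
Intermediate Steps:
$x = -18072$ ($x = -6 - 18066 = -18072$)
$x - \left(17133 - -1701\right) = -18072 - \left(17133 - -1701\right) = -18072 - \left(17133 + 1701\right) = -18072 - 18834 = -36906$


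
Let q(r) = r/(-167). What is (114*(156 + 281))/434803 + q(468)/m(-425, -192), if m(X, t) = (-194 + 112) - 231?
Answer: 2807524482/22727587613 ≈ 0.12353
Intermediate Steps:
m(X, t) = -313 (m(X, t) = -82 - 231 = -313)
q(r) = -r/167 (q(r) = r*(-1/167) = -r/167)
(114*(156 + 281))/434803 + q(468)/m(-425, -192) = (114*(156 + 281))/434803 - 1/167*468/(-313) = (114*437)*(1/434803) - 468/167*(-1/313) = 49818*(1/434803) + 468/52271 = 49818/434803 + 468/52271 = 2807524482/22727587613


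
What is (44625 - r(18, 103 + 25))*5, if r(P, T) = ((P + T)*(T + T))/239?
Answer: 53139995/239 ≈ 2.2234e+5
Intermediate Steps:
r(P, T) = 2*T*(P + T)/239 (r(P, T) = ((P + T)*(2*T))*(1/239) = (2*T*(P + T))*(1/239) = 2*T*(P + T)/239)
(44625 - r(18, 103 + 25))*5 = (44625 - 2*(103 + 25)*(18 + (103 + 25))/239)*5 = (44625 - 2*128*(18 + 128)/239)*5 = (44625 - 2*128*146/239)*5 = (44625 - 1*37376/239)*5 = (44625 - 37376/239)*5 = (10627999/239)*5 = 53139995/239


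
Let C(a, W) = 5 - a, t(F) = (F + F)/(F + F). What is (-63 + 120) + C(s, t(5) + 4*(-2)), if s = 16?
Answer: 46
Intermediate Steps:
t(F) = 1 (t(F) = (2*F)/((2*F)) = (2*F)*(1/(2*F)) = 1)
(-63 + 120) + C(s, t(5) + 4*(-2)) = (-63 + 120) + (5 - 1*16) = 57 + (5 - 16) = 57 - 11 = 46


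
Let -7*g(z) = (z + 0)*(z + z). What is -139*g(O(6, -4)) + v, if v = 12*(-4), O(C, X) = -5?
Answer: 6614/7 ≈ 944.86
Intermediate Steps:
v = -48
g(z) = -2*z²/7 (g(z) = -(z + 0)*(z + z)/7 = -z*2*z/7 = -2*z²/7)
-139*g(O(6, -4)) + v = -(-278)*(-5)²/7 - 48 = -(-278)*25/7 - 48 = -139*(-50/7) - 48 = 6950/7 - 48 = 6614/7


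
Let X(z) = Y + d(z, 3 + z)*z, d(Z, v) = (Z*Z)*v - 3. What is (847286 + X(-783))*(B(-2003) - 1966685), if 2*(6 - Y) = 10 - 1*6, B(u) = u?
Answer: -737153222493975312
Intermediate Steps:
d(Z, v) = -3 + v*Z² (d(Z, v) = Z²*v - 3 = v*Z² - 3 = -3 + v*Z²)
Y = 4 (Y = 6 - (10 - 1*6)/2 = 6 - (10 - 6)/2 = 6 - ½*4 = 6 - 2 = 4)
X(z) = 4 + z*(-3 + z²*(3 + z)) (X(z) = 4 + (-3 + (3 + z)*z²)*z = 4 + (-3 + z²*(3 + z))*z = 4 + z*(-3 + z²*(3 + z)))
(847286 + X(-783))*(B(-2003) - 1966685) = (847286 + (4 - 783*(-3 + (-783)²*(3 - 783))))*(-2003 - 1966685) = (847286 + (4 - 783*(-3 + 613089*(-780))))*(-1968688) = (847286 + (4 - 783*(-3 - 478209420)))*(-1968688) = (847286 + (4 - 783*(-478209423)))*(-1968688) = (847286 + (4 + 374437978209))*(-1968688) = (847286 + 374437978213)*(-1968688) = 374438825499*(-1968688) = -737153222493975312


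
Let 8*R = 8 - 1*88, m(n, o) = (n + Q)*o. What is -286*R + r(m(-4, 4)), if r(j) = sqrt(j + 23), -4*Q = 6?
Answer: 2861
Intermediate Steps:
Q = -3/2 (Q = -1/4*6 = -3/2 ≈ -1.5000)
m(n, o) = o*(-3/2 + n) (m(n, o) = (n - 3/2)*o = (-3/2 + n)*o = o*(-3/2 + n))
r(j) = sqrt(23 + j)
R = -10 (R = (8 - 1*88)/8 = (8 - 88)/8 = (1/8)*(-80) = -10)
-286*R + r(m(-4, 4)) = -286*(-10) + sqrt(23 + (1/2)*4*(-3 + 2*(-4))) = 2860 + sqrt(23 + (1/2)*4*(-3 - 8)) = 2860 + sqrt(23 + (1/2)*4*(-11)) = 2860 + sqrt(23 - 22) = 2860 + sqrt(1) = 2860 + 1 = 2861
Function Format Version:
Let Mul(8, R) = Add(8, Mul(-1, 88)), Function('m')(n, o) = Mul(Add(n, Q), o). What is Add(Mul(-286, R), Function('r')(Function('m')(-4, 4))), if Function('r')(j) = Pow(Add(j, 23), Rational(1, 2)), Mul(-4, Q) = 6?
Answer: 2861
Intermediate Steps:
Q = Rational(-3, 2) (Q = Mul(Rational(-1, 4), 6) = Rational(-3, 2) ≈ -1.5000)
Function('m')(n, o) = Mul(o, Add(Rational(-3, 2), n)) (Function('m')(n, o) = Mul(Add(n, Rational(-3, 2)), o) = Mul(Add(Rational(-3, 2), n), o) = Mul(o, Add(Rational(-3, 2), n)))
Function('r')(j) = Pow(Add(23, j), Rational(1, 2))
R = -10 (R = Mul(Rational(1, 8), Add(8, Mul(-1, 88))) = Mul(Rational(1, 8), Add(8, -88)) = Mul(Rational(1, 8), -80) = -10)
Add(Mul(-286, R), Function('r')(Function('m')(-4, 4))) = Add(Mul(-286, -10), Pow(Add(23, Mul(Rational(1, 2), 4, Add(-3, Mul(2, -4)))), Rational(1, 2))) = Add(2860, Pow(Add(23, Mul(Rational(1, 2), 4, Add(-3, -8))), Rational(1, 2))) = Add(2860, Pow(Add(23, Mul(Rational(1, 2), 4, -11)), Rational(1, 2))) = Add(2860, Pow(Add(23, -22), Rational(1, 2))) = Add(2860, Pow(1, Rational(1, 2))) = Add(2860, 1) = 2861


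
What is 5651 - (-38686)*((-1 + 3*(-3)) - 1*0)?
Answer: -381209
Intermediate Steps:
5651 - (-38686)*((-1 + 3*(-3)) - 1*0) = 5651 - (-38686)*((-1 - 9) + 0) = 5651 - (-38686)*(-10 + 0) = 5651 - (-38686)*(-10) = 5651 - 1*386860 = 5651 - 386860 = -381209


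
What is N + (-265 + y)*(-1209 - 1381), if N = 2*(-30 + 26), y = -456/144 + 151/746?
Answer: 776607728/1119 ≈ 6.9402e+5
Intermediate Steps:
y = -3317/1119 (y = -456*1/144 + 151*(1/746) = -19/6 + 151/746 = -3317/1119 ≈ -2.9643)
N = -8 (N = 2*(-4) = -8)
N + (-265 + y)*(-1209 - 1381) = -8 + (-265 - 3317/1119)*(-1209 - 1381) = -8 - 299852/1119*(-2590) = -8 + 776616680/1119 = 776607728/1119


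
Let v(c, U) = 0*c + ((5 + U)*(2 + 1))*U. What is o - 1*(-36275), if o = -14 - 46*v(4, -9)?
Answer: 31293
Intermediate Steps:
v(c, U) = U*(15 + 3*U) (v(c, U) = 0 + ((5 + U)*3)*U = 0 + (15 + 3*U)*U = 0 + U*(15 + 3*U) = U*(15 + 3*U))
o = -4982 (o = -14 - 138*(-9)*(5 - 9) = -14 - 138*(-9)*(-4) = -14 - 46*108 = -14 - 4968 = -4982)
o - 1*(-36275) = -4982 - 1*(-36275) = -4982 + 36275 = 31293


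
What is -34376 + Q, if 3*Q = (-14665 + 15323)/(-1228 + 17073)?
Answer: -1634062502/47535 ≈ -34376.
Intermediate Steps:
Q = 658/47535 (Q = ((-14665 + 15323)/(-1228 + 17073))/3 = (658/15845)/3 = (658*(1/15845))/3 = (⅓)*(658/15845) = 658/47535 ≈ 0.013842)
-34376 + Q = -34376 + 658/47535 = -1634062502/47535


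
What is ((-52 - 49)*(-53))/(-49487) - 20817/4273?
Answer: -1053044248/211457951 ≈ -4.9799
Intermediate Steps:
((-52 - 49)*(-53))/(-49487) - 20817/4273 = -101*(-53)*(-1/49487) - 20817*1/4273 = 5353*(-1/49487) - 20817/4273 = -5353/49487 - 20817/4273 = -1053044248/211457951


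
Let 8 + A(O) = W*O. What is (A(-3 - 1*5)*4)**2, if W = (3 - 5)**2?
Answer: 25600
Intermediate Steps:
W = 4 (W = (-2)**2 = 4)
A(O) = -8 + 4*O
(A(-3 - 1*5)*4)**2 = ((-8 + 4*(-3 - 1*5))*4)**2 = ((-8 + 4*(-3 - 5))*4)**2 = ((-8 + 4*(-8))*4)**2 = ((-8 - 32)*4)**2 = (-40*4)**2 = (-160)**2 = 25600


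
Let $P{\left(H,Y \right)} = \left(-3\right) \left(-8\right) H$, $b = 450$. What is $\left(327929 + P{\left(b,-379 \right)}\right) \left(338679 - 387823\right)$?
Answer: $-16646497976$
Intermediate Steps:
$P{\left(H,Y \right)} = 24 H$
$\left(327929 + P{\left(b,-379 \right)}\right) \left(338679 - 387823\right) = \left(327929 + 24 \cdot 450\right) \left(338679 - 387823\right) = \left(327929 + 10800\right) \left(-49144\right) = 338729 \left(-49144\right) = -16646497976$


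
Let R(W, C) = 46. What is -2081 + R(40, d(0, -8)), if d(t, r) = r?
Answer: -2035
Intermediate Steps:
-2081 + R(40, d(0, -8)) = -2081 + 46 = -2035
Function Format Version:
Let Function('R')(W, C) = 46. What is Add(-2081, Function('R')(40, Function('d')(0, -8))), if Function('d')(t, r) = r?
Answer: -2035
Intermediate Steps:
Add(-2081, Function('R')(40, Function('d')(0, -8))) = Add(-2081, 46) = -2035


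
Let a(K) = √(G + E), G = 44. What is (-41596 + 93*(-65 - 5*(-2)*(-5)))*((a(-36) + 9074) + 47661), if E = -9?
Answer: -2966729885 - 52291*√35 ≈ -2.9670e+9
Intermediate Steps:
a(K) = √35 (a(K) = √(44 - 9) = √35)
(-41596 + 93*(-65 - 5*(-2)*(-5)))*((a(-36) + 9074) + 47661) = (-41596 + 93*(-65 - 5*(-2)*(-5)))*((√35 + 9074) + 47661) = (-41596 + 93*(-65 + 10*(-5)))*((9074 + √35) + 47661) = (-41596 + 93*(-65 - 50))*(56735 + √35) = (-41596 + 93*(-115))*(56735 + √35) = (-41596 - 10695)*(56735 + √35) = -52291*(56735 + √35) = -2966729885 - 52291*√35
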